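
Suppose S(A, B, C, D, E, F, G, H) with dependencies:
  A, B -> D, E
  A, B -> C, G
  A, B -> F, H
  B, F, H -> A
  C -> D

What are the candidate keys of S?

{A, B}, {B, F, H}

Attributes never on any right-hand side: {B} — every candidate key must contain it.
{A, B}⁺ = {A, B, C, D, E, F, G, H}, which is every attribute, so {A, B} is a candidate key.
{B, F, H}⁺ = {A, B, C, D, E, F, G, H}, which is every attribute, so {B, F, H} is a candidate key.
These are minimal and exhaustive — every other superkey contains one of them.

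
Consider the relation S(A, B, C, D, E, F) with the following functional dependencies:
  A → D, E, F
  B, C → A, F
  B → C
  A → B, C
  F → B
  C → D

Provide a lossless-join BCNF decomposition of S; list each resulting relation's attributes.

Candidate keys of the original relation: {A}, {B}, {F}.
In {A, B, C, D, E, F}, {C} is not a superkey ({C}⁺ restricted to this set is {C, D}), so split on C → D into {C, D} and {A, B, C, E, F}.
{C, D} is in BCNF.
{A, B, C, E, F} is in BCNF.

{A, B, C, E, F}; {C, D}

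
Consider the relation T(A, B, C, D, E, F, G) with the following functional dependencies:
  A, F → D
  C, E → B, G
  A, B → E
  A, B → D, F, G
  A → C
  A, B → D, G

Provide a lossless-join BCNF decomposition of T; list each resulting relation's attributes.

Candidate keys of the original relation: {A, B}, {A, E}.
In {A, B, C, D, E, F, G}, {A, F} is not a superkey ({A, F}⁺ restricted to this set is {A, C, D, F}), so split on A, F → C, D into {A, C, D, F} and {A, B, E, F, G}.
In {A, C, D, F}, {A} is not a superkey ({A}⁺ restricted to this set is {A, C}), so split on A → C into {A, C} and {A, D, F}.
{A, C} has no BCNF violation.
{A, D, F} has no BCNF violation.
{A, B, E, F, G} has no BCNF violation.

{A, B, E, F, G}; {A, C}; {A, D, F}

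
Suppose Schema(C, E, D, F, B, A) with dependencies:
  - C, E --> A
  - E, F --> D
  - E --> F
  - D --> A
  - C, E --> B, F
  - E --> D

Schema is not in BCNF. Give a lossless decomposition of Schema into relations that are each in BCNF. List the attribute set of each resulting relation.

{A, D}; {B, C, E}; {D, E, F}

Candidate key of the original relation: {C, E}.
In {A, B, C, D, E, F}, {E, F} is not a superkey ({E, F}⁺ restricted to this set is {A, D, E, F}), so split on E, F --> A, D into {A, D, E, F} and {B, C, E, F}.
In {A, D, E, F}, {D} is not a superkey ({D}⁺ restricted to this set is {A, D}), so split on D --> A into {A, D} and {D, E, F}.
{A, D}: every determinant is a superkey — BCNF.
{D, E, F}: every determinant is a superkey — BCNF.
In {B, C, E, F}, {E} is not a superkey ({E}⁺ restricted to this set is {E, F}), so split on E --> F into {E, F} and {B, C, E}.
{E, F}: every determinant is a superkey — BCNF.
{B, C, E}: every determinant is a superkey — BCNF.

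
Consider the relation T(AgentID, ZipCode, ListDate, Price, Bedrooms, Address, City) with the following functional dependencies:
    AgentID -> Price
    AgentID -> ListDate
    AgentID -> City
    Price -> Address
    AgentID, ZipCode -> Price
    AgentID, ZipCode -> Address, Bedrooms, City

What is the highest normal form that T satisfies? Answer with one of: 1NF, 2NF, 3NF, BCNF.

1NF

Candidate key: {AgentID, ZipCode}. Prime attributes: {AgentID, ZipCode}.
AgentID -> Price: {AgentID}⁺ = {Address, AgentID, City, ListDate, Price}, which is not all of the attributes, so the left side is not a superkey — BCNF is violated.
AgentID -> Price has non-prime {Price} on the right and a non-superkey on the left, so 3NF fails.
Since {AgentID} ⊂ {AgentID, ZipCode} and {AgentID}⁺ ⊇ {Address, City, ListDate, Price} with {Address, City, ListDate, Price} non-prime, there is a partial dependency; 2NF fails.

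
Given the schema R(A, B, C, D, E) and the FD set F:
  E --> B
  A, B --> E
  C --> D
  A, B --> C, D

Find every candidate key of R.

{A} never appears on the right of any FD, so every key must include it.
{A, B}⁺ = {A, B, C, D, E} — all of the relation — so {A, B} is a candidate key.
{A, E}⁺ = {A, B, C, D, E} — all of the relation — so {A, E} is a candidate key.
Any other superkey properly contains one of these, so there are no further candidate keys.

{A, B}, {A, E}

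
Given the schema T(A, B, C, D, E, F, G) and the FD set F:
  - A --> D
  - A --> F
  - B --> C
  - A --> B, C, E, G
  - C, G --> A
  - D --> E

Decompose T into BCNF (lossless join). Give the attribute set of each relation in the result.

Candidate keys of the original relation: {A}, {B, G}, {C, G}.
In {A, B, C, D, E, F, G}, {B} is not a superkey ({B}⁺ restricted to this set is {B, C}), so split on B --> C into {B, C} and {A, B, D, E, F, G}.
{B, C} has no BCNF violation.
In {A, B, D, E, F, G}, {D} is not a superkey ({D}⁺ restricted to this set is {D, E}), so split on D --> E into {D, E} and {A, B, D, F, G}.
{D, E} has no BCNF violation.
{A, B, D, F, G} has no BCNF violation.

{A, B, D, F, G}; {B, C}; {D, E}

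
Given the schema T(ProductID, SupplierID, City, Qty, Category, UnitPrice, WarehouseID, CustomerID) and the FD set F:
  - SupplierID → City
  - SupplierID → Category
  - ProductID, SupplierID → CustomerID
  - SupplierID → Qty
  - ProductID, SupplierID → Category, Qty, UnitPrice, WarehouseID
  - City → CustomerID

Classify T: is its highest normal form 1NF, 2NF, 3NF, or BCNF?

Candidate key: {ProductID, SupplierID}. Prime attributes: {ProductID, SupplierID}.
SupplierID → City: {SupplierID}⁺ = {Category, City, CustomerID, Qty, SupplierID}, which is not all of the attributes, so the left side is not a superkey — BCNF is violated.
Because {City} is non-prime and the left side of SupplierID → City is not a superkey, the relation is not in 3NF.
Since {SupplierID} ⊂ {ProductID, SupplierID} and {SupplierID}⁺ ⊇ {Category, City, CustomerID, Qty} with {Category, City, CustomerID, Qty} non-prime, there is a partial dependency; 2NF fails.

1NF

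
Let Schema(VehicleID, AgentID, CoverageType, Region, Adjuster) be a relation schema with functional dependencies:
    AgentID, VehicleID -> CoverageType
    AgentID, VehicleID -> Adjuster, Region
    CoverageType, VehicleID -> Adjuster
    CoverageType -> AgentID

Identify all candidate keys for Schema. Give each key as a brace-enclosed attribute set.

Attributes never on any right-hand side: {VehicleID} — every candidate key must contain it.
{AgentID, VehicleID}⁺ = {Adjuster, AgentID, CoverageType, Region, VehicleID} — all of the relation — so {AgentID, VehicleID} is a candidate key.
{CoverageType, VehicleID}⁺ = {Adjuster, AgentID, CoverageType, Region, VehicleID} — all of the relation — so {CoverageType, VehicleID} is a candidate key.
No proper subset of any of these is a key, and no other minimal superkey exists.

{AgentID, VehicleID}, {CoverageType, VehicleID}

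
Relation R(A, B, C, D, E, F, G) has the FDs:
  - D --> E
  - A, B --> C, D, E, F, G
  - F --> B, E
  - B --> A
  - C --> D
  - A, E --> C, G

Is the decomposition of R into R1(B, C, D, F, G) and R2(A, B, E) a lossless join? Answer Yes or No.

R1 ∩ R2 = {B}; its closure under F is {A, B, C, D, E, F, G}.
This includes all of R1, so the common attributes are a superkey of R1 — the join is lossless.

Yes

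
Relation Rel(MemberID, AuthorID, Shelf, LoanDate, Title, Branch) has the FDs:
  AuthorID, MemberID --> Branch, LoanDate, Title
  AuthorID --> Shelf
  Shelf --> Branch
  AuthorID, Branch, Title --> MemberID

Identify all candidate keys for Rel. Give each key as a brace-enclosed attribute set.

{AuthorID, MemberID}, {AuthorID, Title}

Attributes never on any right-hand side: {AuthorID} — every candidate key must contain it.
Closure of {AuthorID, MemberID} is {AuthorID, Branch, LoanDate, MemberID, Shelf, Title}, the whole schema; {AuthorID, MemberID} is a candidate key.
Closure of {AuthorID, Title} is {AuthorID, Branch, LoanDate, MemberID, Shelf, Title}, the whole schema; {AuthorID, Title} is a candidate key.
Any other superkey properly contains one of these, so there are no further candidate keys.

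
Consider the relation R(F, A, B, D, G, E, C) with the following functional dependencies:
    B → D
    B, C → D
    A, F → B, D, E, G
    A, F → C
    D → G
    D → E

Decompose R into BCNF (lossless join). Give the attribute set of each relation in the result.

{A, B, C, F}; {B, D}; {D, E, G}

Candidate key of the original relation: {A, F}.
Within {A, B, C, D, E, F, G}: {B}⁺ ∩ {A, B, C, D, E, F, G} = {B, D, E, G}, not the whole set, so B → D, E, G violates BCNF; decompose into {B, D, E, G} and {A, B, C, F}.
Within {B, D, E, G}: {D}⁺ ∩ {B, D, E, G} = {D, E, G}, not the whole set, so D → E, G violates BCNF; decompose into {D, E, G} and {B, D}.
{D, E, G}: every determinant is a superkey — BCNF.
{B, D}: every determinant is a superkey — BCNF.
{A, B, C, F}: every determinant is a superkey — BCNF.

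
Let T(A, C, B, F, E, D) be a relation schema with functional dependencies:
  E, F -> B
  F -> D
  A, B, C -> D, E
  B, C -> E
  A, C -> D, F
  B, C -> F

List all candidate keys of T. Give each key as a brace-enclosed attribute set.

{A, B, C}, {A, C, E}

Attributes never on any right-hand side: {A, C} — every candidate key must contain all of them.
{A, B, C}⁺ = {A, B, C, D, E, F}, which is every attribute, so {A, B, C} is a candidate key.
{A, C, E}⁺ = {A, B, C, D, E, F}, which is every attribute, so {A, C, E} is a candidate key.
Any other superkey properly contains one of these, so there are no further candidate keys.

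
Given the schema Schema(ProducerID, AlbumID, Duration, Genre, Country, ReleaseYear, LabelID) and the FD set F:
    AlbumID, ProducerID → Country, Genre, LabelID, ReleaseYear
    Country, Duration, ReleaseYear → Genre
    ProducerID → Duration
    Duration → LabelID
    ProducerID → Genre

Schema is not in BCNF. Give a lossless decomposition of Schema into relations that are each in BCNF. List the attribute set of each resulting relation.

Candidate key of the original relation: {AlbumID, ProducerID}.
Within {AlbumID, Country, Duration, Genre, LabelID, ProducerID, ReleaseYear}: {Country, Duration, ReleaseYear}⁺ ∩ {AlbumID, Country, Duration, Genre, LabelID, ProducerID, ReleaseYear} = {Country, Duration, Genre, LabelID, ReleaseYear}, not the whole set, so Country, Duration, ReleaseYear → Genre, LabelID violates BCNF; decompose into {Country, Duration, Genre, LabelID, ReleaseYear} and {AlbumID, Country, Duration, ProducerID, ReleaseYear}.
Within {Country, Duration, Genre, LabelID, ReleaseYear}: {Duration}⁺ ∩ {Country, Duration, Genre, LabelID, ReleaseYear} = {Duration, LabelID}, not the whole set, so Duration → LabelID violates BCNF; decompose into {Duration, LabelID} and {Country, Duration, Genre, ReleaseYear}.
{Duration, LabelID} has no BCNF violation.
{Country, Duration, Genre, ReleaseYear} has no BCNF violation.
Within {AlbumID, Country, Duration, ProducerID, ReleaseYear}: {ProducerID}⁺ ∩ {AlbumID, Country, Duration, ProducerID, ReleaseYear} = {Duration, ProducerID}, not the whole set, so ProducerID → Duration violates BCNF; decompose into {Duration, ProducerID} and {AlbumID, Country, ProducerID, ReleaseYear}.
{Duration, ProducerID} has no BCNF violation.
{AlbumID, Country, ProducerID, ReleaseYear} has no BCNF violation.

{AlbumID, Country, ProducerID, ReleaseYear}; {Country, Duration, Genre, ReleaseYear}; {Duration, LabelID}; {Duration, ProducerID}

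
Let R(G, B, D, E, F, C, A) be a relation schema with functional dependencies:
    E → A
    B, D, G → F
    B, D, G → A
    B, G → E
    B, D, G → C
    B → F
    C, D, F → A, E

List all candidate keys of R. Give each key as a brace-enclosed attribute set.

{B, D, G}

{B, D, G} never appear on the right of any FD, so every key must include all of them.
Closure of {B, D, G} is {A, B, C, D, E, F, G}, the whole schema; {B, D, G} is a candidate key.
No smaller or unrelated set reaches every attribute, so there are no other keys.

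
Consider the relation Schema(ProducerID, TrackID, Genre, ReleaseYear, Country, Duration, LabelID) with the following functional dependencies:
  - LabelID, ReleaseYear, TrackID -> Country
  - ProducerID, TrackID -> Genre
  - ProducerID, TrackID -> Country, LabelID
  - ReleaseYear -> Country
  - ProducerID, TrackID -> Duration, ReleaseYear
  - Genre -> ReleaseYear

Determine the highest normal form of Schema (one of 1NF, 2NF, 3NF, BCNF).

2NF

Candidate key: {ProducerID, TrackID}. Prime attributes: {ProducerID, TrackID}.
LabelID, ReleaseYear, TrackID -> Country: {LabelID, ReleaseYear, TrackID}⁺ = {Country, LabelID, ReleaseYear, TrackID}, which is not all of the attributes, so the left side is not a superkey — BCNF is violated.
LabelID, ReleaseYear, TrackID -> Country has non-prime {Country} on the right and a non-superkey on the left, so 3NF fails.
No non-prime attribute depends on a proper subset of any candidate key, so 2NF holds.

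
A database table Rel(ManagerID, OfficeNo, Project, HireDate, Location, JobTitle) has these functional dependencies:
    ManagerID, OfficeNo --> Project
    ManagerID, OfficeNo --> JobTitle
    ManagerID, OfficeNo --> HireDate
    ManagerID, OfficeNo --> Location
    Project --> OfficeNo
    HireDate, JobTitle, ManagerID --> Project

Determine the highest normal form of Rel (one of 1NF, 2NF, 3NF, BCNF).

Candidate keys: {HireDate, JobTitle, ManagerID}, {ManagerID, OfficeNo}, {ManagerID, Project}. Prime attributes: {HireDate, JobTitle, ManagerID, OfficeNo, Project}.
Project --> OfficeNo: {Project}⁺ = {OfficeNo, Project}, which is not all of the attributes, so the left side is not a superkey — BCNF is violated.
Since {OfficeNo} ⊆ prime attributes and every other non-superkey FD also has a prime right side, the schema is in 3NF.

3NF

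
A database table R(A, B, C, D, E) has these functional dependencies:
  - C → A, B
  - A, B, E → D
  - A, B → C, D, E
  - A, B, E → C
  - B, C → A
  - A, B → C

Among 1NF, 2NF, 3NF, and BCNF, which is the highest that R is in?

Candidate keys: {A, B}, {C}. Prime attributes: {A, B, C}.
Each dependency's left side is a superkey — BCNF holds.

BCNF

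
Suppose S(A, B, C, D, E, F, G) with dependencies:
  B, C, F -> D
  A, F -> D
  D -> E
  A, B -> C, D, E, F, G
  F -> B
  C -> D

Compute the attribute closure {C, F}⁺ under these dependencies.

{B, C, D, E, F}

Start with {C, F}.
F -> B applies; add {B} → now {B, C, F}.
C -> D applies; add {D} → now {B, C, D, F}.
D -> E applies; add {E} → now {B, C, D, E, F}.
No further FD applies.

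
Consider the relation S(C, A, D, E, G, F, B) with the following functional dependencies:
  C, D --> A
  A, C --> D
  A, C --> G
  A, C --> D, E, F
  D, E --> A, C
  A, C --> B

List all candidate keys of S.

{A, C}, {C, D}, {D, E}

{A, C}⁺ = {A, B, C, D, E, F, G} — all of the relation — so {A, C} is a candidate key.
{C, D}⁺ = {A, B, C, D, E, F, G} — all of the relation — so {C, D} is a candidate key.
{D, E}⁺ = {A, B, C, D, E, F, G} — all of the relation — so {D, E} is a candidate key.
Any other superkey properly contains one of these, so there are no further candidate keys.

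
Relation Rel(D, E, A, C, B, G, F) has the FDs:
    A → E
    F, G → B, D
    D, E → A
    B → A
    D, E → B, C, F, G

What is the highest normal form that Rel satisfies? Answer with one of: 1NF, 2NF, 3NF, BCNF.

Candidate keys: {A, D}, {B, D}, {D, E}, {F, G}. Prime attributes: {A, B, D, E, F, G}.
A → E: {A}⁺ = {A, E}, which is not all of the attributes, so the left side is not a superkey — BCNF is violated.
Its right-hand attributes {E} are all prime, as are those of every other non-superkey FD — the relation is in 3NF.

3NF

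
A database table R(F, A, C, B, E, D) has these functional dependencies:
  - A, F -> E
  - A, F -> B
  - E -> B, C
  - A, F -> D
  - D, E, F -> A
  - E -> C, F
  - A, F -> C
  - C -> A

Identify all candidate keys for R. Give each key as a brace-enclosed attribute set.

{A, F}, {C, F}, {E}

{E} is a candidate key since {E}⁺ = {A, B, C, D, E, F} covers every attribute.
{A, F} is a candidate key since {A, F}⁺ = {A, B, C, D, E, F} covers every attribute.
{C, F} is a candidate key since {C, F}⁺ = {A, B, C, D, E, F} covers every attribute.
These are minimal and exhaustive — every other superkey contains one of them.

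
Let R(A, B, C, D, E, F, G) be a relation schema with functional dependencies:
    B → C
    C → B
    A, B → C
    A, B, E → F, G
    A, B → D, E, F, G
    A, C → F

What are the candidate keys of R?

No FD produces {A}, so it must be in every candidate key.
Closure of {A, B} is {A, B, C, D, E, F, G}, the whole schema; {A, B} is a candidate key.
Closure of {A, C} is {A, B, C, D, E, F, G}, the whole schema; {A, C} is a candidate key.
Any other superkey properly contains one of these, so there are no further candidate keys.

{A, B}, {A, C}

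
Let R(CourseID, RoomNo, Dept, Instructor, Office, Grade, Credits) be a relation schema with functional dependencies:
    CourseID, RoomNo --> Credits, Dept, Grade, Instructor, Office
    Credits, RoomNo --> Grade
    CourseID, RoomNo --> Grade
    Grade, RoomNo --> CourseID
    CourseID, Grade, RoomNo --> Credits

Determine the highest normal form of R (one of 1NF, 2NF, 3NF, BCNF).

Candidate keys: {CourseID, RoomNo}, {Credits, RoomNo}, {Grade, RoomNo}. Prime attributes: {CourseID, Credits, Grade, RoomNo}.
Every FD has a superkey on the left, so the relation is in BCNF.

BCNF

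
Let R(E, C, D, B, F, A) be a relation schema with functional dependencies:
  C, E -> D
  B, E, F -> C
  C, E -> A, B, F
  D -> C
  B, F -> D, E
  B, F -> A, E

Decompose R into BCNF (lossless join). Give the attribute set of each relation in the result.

Candidate keys of the original relation: {B, F}, {C, E}, {D, E}.
In {A, B, C, D, E, F}, {D} is not a superkey ({D}⁺ restricted to this set is {C, D}), so split on D -> C into {C, D} and {A, B, D, E, F}.
{C, D}: every determinant is a superkey — BCNF.
{A, B, D, E, F}: every determinant is a superkey — BCNF.

{A, B, D, E, F}; {C, D}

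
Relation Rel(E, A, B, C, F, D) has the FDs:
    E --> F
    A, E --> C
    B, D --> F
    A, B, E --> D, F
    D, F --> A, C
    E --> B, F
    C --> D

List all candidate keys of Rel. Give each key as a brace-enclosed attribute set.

{E} never appears on the right of any FD, so every key must include it.
Closure of {A, E} is {A, B, C, D, E, F}, the whole schema; {A, E} is a candidate key.
Closure of {C, E} is {A, B, C, D, E, F}, the whole schema; {C, E} is a candidate key.
Closure of {D, E} is {A, B, C, D, E, F}, the whole schema; {D, E} is a candidate key.
No proper subset of any of these is a key, and no other minimal superkey exists.

{A, E}, {C, E}, {D, E}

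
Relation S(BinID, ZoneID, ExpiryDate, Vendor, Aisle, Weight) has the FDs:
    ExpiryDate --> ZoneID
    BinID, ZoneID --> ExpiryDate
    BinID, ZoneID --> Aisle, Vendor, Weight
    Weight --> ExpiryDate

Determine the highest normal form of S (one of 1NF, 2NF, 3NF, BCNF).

3NF

Candidate keys: {BinID, ExpiryDate}, {BinID, Weight}, {BinID, ZoneID}. Prime attributes: {BinID, ExpiryDate, Weight, ZoneID}.
ExpiryDate --> ZoneID breaks BCNF: {ExpiryDate}⁺ = {ExpiryDate, ZoneID}, so {ExpiryDate} is not a superkey.
But every attribute on its right side ({ZoneID}) is prime, and the same holds for every other non-superkey FD, so 3NF still holds.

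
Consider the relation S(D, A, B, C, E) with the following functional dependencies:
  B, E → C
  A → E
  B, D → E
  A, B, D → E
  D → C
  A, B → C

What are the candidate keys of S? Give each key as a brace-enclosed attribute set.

{A, B, D} never appear on the right of any FD, so every key must include all of them.
Closure of {A, B, D} is {A, B, C, D, E}, the whole schema; {A, B, D} is a candidate key.
Every other attribute set either contains this one or has a smaller closure.

{A, B, D}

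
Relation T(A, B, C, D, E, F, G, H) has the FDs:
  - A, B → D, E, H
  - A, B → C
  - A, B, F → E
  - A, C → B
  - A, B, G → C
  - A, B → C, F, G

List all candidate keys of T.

No FD produces {A}, so it must be in every candidate key.
{A, B}⁺ = {A, B, C, D, E, F, G, H}, which is every attribute, so {A, B} is a candidate key.
{A, C}⁺ = {A, B, C, D, E, F, G, H}, which is every attribute, so {A, C} is a candidate key.
These are minimal and exhaustive — every other superkey contains one of them.

{A, B}, {A, C}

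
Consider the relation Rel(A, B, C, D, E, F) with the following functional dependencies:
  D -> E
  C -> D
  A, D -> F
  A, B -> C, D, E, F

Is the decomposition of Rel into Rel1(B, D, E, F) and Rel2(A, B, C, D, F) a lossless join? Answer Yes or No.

The shared attributes are {B, D, F} and {B, D, F}⁺ = {B, D, E, F}.
Since Rel1 ⊆ {B, D, E, F}, the intersection is a superkey of Rel1; the decomposition is lossless.

Yes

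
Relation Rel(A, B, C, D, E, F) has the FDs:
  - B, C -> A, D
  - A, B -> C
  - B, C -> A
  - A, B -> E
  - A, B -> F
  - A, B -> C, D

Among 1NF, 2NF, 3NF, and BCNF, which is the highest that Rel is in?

Candidate keys: {A, B}, {B, C}. Prime attributes: {A, B, C}.
The left-hand side of every FD is a superkey, so BCNF is satisfied.

BCNF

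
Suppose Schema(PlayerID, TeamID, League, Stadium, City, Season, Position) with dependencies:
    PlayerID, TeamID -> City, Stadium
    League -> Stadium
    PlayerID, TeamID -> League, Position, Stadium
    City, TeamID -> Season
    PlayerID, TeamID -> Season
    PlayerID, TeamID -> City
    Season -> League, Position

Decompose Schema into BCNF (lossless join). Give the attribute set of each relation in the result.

{City, PlayerID, TeamID}; {City, Season, TeamID}; {League, Position, Season}; {League, Stadium}

Candidate key of the original relation: {PlayerID, TeamID}.
In {City, League, PlayerID, Position, Season, Stadium, TeamID}, {League} is not a superkey ({League}⁺ restricted to this set is {League, Stadium}), so split on League -> Stadium into {League, Stadium} and {City, League, PlayerID, Position, Season, TeamID}.
{League, Stadium} has no BCNF violation.
In {City, League, PlayerID, Position, Season, TeamID}, {City, TeamID} is not a superkey ({City, TeamID}⁺ restricted to this set is {City, League, Position, Season, TeamID}), so split on City, TeamID -> League, Position, Season into {City, League, Position, Season, TeamID} and {City, PlayerID, TeamID}.
In {City, League, Position, Season, TeamID}, {Season} is not a superkey ({Season}⁺ restricted to this set is {League, Position, Season}), so split on Season -> League, Position into {League, Position, Season} and {City, Season, TeamID}.
{League, Position, Season} has no BCNF violation.
{City, Season, TeamID} has no BCNF violation.
{City, PlayerID, TeamID} has no BCNF violation.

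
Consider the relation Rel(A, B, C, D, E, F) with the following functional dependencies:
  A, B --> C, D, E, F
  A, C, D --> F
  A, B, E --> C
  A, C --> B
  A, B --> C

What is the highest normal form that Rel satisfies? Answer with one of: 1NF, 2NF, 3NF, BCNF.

BCNF

Candidate keys: {A, B}, {A, C}. Prime attributes: {A, B, C}.
The left-hand side of every FD is a superkey, so BCNF is satisfied.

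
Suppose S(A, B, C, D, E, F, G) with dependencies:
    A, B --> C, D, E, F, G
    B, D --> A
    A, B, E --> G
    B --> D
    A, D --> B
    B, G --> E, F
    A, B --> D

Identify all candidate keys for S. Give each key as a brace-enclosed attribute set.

{B} is a candidate key since {B}⁺ = {A, B, C, D, E, F, G} covers every attribute.
{A, D} is a candidate key since {A, D}⁺ = {A, B, C, D, E, F, G} covers every attribute.
Any other superkey properly contains one of these, so there are no further candidate keys.

{A, D}, {B}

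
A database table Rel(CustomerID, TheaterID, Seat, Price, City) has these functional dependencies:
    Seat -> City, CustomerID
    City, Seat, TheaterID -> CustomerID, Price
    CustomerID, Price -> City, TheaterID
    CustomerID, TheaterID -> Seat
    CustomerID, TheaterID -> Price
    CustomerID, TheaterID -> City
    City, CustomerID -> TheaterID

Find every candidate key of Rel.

{City, CustomerID}, {CustomerID, Price}, {CustomerID, TheaterID}, {Seat}

{Seat}⁺ = {City, CustomerID, Price, Seat, TheaterID} — all of the relation — so {Seat} is a candidate key.
{City, CustomerID}⁺ = {City, CustomerID, Price, Seat, TheaterID} — all of the relation — so {City, CustomerID} is a candidate key.
{CustomerID, Price}⁺ = {City, CustomerID, Price, Seat, TheaterID} — all of the relation — so {CustomerID, Price} is a candidate key.
{CustomerID, TheaterID}⁺ = {City, CustomerID, Price, Seat, TheaterID} — all of the relation — so {CustomerID, TheaterID} is a candidate key.
Any other superkey properly contains one of these, so there are no further candidate keys.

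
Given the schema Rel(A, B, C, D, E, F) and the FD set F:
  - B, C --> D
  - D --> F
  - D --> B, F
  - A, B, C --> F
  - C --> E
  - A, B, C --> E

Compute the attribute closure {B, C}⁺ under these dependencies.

{B, C, D, E, F}

Start with {B, C}.
B, C --> D applies; add {D} → now {B, C, D}.
D --> F applies; add {F} → now {B, C, D, F}.
C --> E applies; add {E} → now {B, C, D, E, F}.
No further FD applies.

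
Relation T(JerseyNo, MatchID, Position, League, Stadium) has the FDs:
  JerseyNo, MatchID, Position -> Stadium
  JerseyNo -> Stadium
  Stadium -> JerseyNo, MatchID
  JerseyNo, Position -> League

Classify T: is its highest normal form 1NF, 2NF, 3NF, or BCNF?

Candidate keys: {JerseyNo, Position}, {Position, Stadium}. Prime attributes: {JerseyNo, Position, Stadium}.
JerseyNo -> Stadium breaks BCNF: {JerseyNo}⁺ = {JerseyNo, MatchID, Stadium}, so {JerseyNo} is not a superkey.
Because {MatchID} is non-prime and the left side of Stadium -> JerseyNo, MatchID is not a superkey, the relation is not in 3NF.
{JerseyNo} is a proper subset of the key {JerseyNo, Position}, and {JerseyNo}⁺ contains the non-prime attribute {MatchID} — a partial dependency, so 2NF is violated.

1NF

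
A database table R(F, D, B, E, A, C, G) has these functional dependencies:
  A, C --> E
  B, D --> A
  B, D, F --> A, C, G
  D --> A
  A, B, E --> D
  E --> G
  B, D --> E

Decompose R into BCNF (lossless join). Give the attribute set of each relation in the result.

Candidate keys of the original relation: {A, B, C, F}, {A, B, E, F}, {B, D, F}.
In {A, B, C, D, E, F, G}, {A, C} is not a superkey ({A, C}⁺ restricted to this set is {A, C, E, G}), so split on A, C --> E, G into {A, C, E, G} and {A, B, C, D, F}.
In {A, C, E, G}, {E} is not a superkey ({E}⁺ restricted to this set is {E, G}), so split on E --> G into {E, G} and {A, C, E}.
{E, G}: every determinant is a superkey — BCNF.
{A, C, E}: every determinant is a superkey — BCNF.
In {A, B, C, D, F}, {B, D} is not a superkey ({B, D}⁺ restricted to this set is {A, B, D}), so split on B, D --> A into {A, B, D} and {B, C, D, F}.
In {A, B, D}, {D} is not a superkey ({D}⁺ restricted to this set is {A, D}), so split on D --> A into {A, D} and {B, D}.
{A, D}: every determinant is a superkey — BCNF.
{B, D}: every determinant is a superkey — BCNF.
{B, C, D, F}: every determinant is a superkey — BCNF.

{A, C, E}; {A, D}; {B, C, D, F}; {E, G}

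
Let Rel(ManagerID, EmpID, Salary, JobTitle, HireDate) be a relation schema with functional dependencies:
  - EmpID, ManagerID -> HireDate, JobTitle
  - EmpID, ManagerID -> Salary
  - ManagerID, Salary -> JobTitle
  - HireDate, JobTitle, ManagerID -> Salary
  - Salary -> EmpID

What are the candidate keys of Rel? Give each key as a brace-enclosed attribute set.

{EmpID, ManagerID}, {HireDate, JobTitle, ManagerID}, {ManagerID, Salary}

Attributes never on any right-hand side: {ManagerID} — every candidate key must contain it.
{EmpID, ManagerID}⁺ = {EmpID, HireDate, JobTitle, ManagerID, Salary}, which is every attribute, so {EmpID, ManagerID} is a candidate key.
{ManagerID, Salary}⁺ = {EmpID, HireDate, JobTitle, ManagerID, Salary}, which is every attribute, so {ManagerID, Salary} is a candidate key.
{HireDate, JobTitle, ManagerID}⁺ = {EmpID, HireDate, JobTitle, ManagerID, Salary}, which is every attribute, so {HireDate, JobTitle, ManagerID} is a candidate key.
Any other superkey properly contains one of these, so there are no further candidate keys.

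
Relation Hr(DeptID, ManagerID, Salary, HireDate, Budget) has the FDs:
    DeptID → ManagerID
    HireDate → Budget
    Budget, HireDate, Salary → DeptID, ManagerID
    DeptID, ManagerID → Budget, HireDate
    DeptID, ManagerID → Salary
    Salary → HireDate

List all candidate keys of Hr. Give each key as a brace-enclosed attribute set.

{DeptID} is a candidate key since {DeptID}⁺ = {Budget, DeptID, HireDate, ManagerID, Salary} covers every attribute.
{Salary} is a candidate key since {Salary}⁺ = {Budget, DeptID, HireDate, ManagerID, Salary} covers every attribute.
No proper subset of any of these is a key, and no other minimal superkey exists.

{DeptID}, {Salary}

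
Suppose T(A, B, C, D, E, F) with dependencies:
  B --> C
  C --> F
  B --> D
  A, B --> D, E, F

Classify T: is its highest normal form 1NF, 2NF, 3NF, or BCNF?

1NF

Candidate key: {A, B}. Prime attributes: {A, B}.
For B --> C we have {B}⁺ = {B, C, D, F}; {B} is not a superkey, so BCNF fails.
B --> C has non-prime {C} on the right and a non-superkey on the left, so 3NF fails.
{B} is a proper subset of the key {A, B}, and {B}⁺ contains the non-prime attributes {C, D, F} — a partial dependency, so 2NF is violated.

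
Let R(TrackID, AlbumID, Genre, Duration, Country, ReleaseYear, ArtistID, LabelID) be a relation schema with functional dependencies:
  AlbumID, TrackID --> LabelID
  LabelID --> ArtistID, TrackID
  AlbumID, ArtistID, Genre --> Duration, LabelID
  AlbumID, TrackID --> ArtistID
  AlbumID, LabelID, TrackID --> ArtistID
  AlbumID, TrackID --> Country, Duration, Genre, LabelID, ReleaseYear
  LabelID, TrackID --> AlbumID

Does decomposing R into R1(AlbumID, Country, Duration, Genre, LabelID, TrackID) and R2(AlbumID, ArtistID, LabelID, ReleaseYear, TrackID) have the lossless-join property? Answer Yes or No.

R1 ∩ R2 = {AlbumID, LabelID, TrackID}; its closure under F is {AlbumID, ArtistID, Country, Duration, Genre, LabelID, ReleaseYear, TrackID}.
R1 is contained in that closure, so R1 ∩ R2 --> R1 holds and the join is lossless.

Yes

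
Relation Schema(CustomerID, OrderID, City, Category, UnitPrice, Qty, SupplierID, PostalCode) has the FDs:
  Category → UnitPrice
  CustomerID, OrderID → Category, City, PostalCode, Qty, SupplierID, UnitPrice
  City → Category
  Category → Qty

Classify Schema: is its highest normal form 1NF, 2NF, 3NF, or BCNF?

2NF

Candidate key: {CustomerID, OrderID}. Prime attributes: {CustomerID, OrderID}.
Category → UnitPrice: {Category}⁺ = {Category, Qty, UnitPrice}, which is not all of the attributes, so the left side is not a superkey — BCNF is violated.
Category → UnitPrice determines the non-prime attribute {UnitPrice} from a non-superkey — 3NF is violated.
No proper subset of a key has a non-prime attribute in its closure, so there is no partial dependency; 2NF holds.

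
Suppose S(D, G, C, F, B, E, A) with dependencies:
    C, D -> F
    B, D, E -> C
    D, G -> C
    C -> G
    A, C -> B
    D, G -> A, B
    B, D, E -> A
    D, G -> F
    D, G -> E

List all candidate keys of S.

{B, D, E}, {C, D}, {D, G}

Attributes never on any right-hand side: {D} — every candidate key must contain it.
{C, D}⁺ = {A, B, C, D, E, F, G}, which is every attribute, so {C, D} is a candidate key.
{D, G}⁺ = {A, B, C, D, E, F, G}, which is every attribute, so {D, G} is a candidate key.
{B, D, E}⁺ = {A, B, C, D, E, F, G}, which is every attribute, so {B, D, E} is a candidate key.
Any other superkey properly contains one of these, so there are no further candidate keys.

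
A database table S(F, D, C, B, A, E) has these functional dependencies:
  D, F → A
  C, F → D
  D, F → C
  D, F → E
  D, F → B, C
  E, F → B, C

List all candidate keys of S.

{F} never appears on the right of any FD, so every key must include it.
{C, F}⁺ = {A, B, C, D, E, F}, which is every attribute, so {C, F} is a candidate key.
{D, F}⁺ = {A, B, C, D, E, F}, which is every attribute, so {D, F} is a candidate key.
{E, F}⁺ = {A, B, C, D, E, F}, which is every attribute, so {E, F} is a candidate key.
Any other superkey properly contains one of these, so there are no further candidate keys.

{C, F}, {D, F}, {E, F}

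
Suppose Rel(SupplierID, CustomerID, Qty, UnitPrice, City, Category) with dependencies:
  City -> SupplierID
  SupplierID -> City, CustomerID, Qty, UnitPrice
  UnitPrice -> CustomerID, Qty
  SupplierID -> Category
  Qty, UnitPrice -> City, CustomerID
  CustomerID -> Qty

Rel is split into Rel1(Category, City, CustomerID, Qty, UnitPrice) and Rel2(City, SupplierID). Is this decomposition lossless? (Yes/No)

Yes

The shared attributes are {City} and {City}⁺ = {Category, City, CustomerID, Qty, SupplierID, UnitPrice}.
Since Rel1 ⊆ {Category, City, CustomerID, Qty, SupplierID, UnitPrice}, the intersection is a superkey of Rel1; the decomposition is lossless.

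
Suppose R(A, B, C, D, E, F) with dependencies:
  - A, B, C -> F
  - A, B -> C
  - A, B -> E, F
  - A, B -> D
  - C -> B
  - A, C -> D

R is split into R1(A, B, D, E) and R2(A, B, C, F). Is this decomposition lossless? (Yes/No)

Common attributes: {A, B}; their closure is {A, B, C, D, E, F}.
Since R1 ⊆ {A, B, C, D, E, F}, the intersection is a superkey of R1; the decomposition is lossless.

Yes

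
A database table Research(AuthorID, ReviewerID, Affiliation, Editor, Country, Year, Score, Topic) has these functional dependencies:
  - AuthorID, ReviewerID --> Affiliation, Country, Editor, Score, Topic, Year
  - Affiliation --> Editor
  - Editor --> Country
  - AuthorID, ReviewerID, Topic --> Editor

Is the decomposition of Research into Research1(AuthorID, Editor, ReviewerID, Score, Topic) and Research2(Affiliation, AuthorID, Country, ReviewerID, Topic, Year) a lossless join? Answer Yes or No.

Yes

The shared attributes are {AuthorID, ReviewerID, Topic} and {AuthorID, ReviewerID, Topic}⁺ = {Affiliation, AuthorID, Country, Editor, ReviewerID, Score, Topic, Year}.
This includes all of Research1, so the common attributes are a superkey of Research1 — the join is lossless.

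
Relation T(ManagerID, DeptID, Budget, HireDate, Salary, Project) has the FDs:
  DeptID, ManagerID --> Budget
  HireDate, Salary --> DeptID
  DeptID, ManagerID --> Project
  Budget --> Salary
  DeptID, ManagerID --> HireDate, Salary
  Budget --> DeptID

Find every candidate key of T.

Attributes never on any right-hand side: {ManagerID} — every candidate key must contain it.
{Budget, ManagerID}⁺ = {Budget, DeptID, HireDate, ManagerID, Project, Salary} — all of the relation — so {Budget, ManagerID} is a candidate key.
{DeptID, ManagerID}⁺ = {Budget, DeptID, HireDate, ManagerID, Project, Salary} — all of the relation — so {DeptID, ManagerID} is a candidate key.
{HireDate, ManagerID, Salary}⁺ = {Budget, DeptID, HireDate, ManagerID, Project, Salary} — all of the relation — so {HireDate, ManagerID, Salary} is a candidate key.
Any other superkey properly contains one of these, so there are no further candidate keys.

{Budget, ManagerID}, {DeptID, ManagerID}, {HireDate, ManagerID, Salary}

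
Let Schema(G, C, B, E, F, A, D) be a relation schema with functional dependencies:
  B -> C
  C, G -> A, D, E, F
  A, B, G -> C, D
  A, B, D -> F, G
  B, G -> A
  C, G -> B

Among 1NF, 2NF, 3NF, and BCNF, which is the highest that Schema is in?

Candidate keys: {A, B, D}, {B, G}, {C, G}. Prime attributes: {A, B, C, D, G}.
B -> C breaks BCNF: {B}⁺ = {B, C}, so {B} is not a superkey.
Since {C} ⊆ prime attributes and every other non-superkey FD also has a prime right side, the schema is in 3NF.

3NF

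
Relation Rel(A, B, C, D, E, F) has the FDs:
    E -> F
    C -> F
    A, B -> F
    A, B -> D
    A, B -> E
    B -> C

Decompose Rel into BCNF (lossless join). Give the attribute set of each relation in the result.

{A, B, D, E}; {B, C}; {E, F}

Candidate key of the original relation: {A, B}.
In {A, B, C, D, E, F}, {E} is not a superkey ({E}⁺ restricted to this set is {E, F}), so split on E -> F into {E, F} and {A, B, C, D, E}.
{E, F}: every determinant is a superkey — BCNF.
In {A, B, C, D, E}, {B} is not a superkey ({B}⁺ restricted to this set is {B, C}), so split on B -> C into {B, C} and {A, B, D, E}.
{B, C}: every determinant is a superkey — BCNF.
{A, B, D, E}: every determinant is a superkey — BCNF.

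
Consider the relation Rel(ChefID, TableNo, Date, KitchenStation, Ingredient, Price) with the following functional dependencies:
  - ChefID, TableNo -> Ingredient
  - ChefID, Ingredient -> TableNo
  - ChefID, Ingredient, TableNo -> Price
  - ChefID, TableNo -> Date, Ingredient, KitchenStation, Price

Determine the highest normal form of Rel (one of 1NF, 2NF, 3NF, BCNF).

Candidate keys: {ChefID, Ingredient}, {ChefID, TableNo}. Prime attributes: {ChefID, Ingredient, TableNo}.
Each dependency's left side is a superkey — BCNF holds.

BCNF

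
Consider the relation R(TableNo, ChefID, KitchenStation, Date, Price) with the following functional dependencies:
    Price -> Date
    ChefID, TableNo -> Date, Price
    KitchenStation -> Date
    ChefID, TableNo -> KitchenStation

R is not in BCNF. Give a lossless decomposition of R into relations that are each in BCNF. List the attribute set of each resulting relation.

{ChefID, KitchenStation, Price, TableNo}; {Date, Price}

Candidate key of the original relation: {ChefID, TableNo}.
In {ChefID, Date, KitchenStation, Price, TableNo}, {Price} is not a superkey ({Price}⁺ restricted to this set is {Date, Price}), so split on Price -> Date into {Date, Price} and {ChefID, KitchenStation, Price, TableNo}.
{Date, Price} is in BCNF.
{ChefID, KitchenStation, Price, TableNo} is in BCNF.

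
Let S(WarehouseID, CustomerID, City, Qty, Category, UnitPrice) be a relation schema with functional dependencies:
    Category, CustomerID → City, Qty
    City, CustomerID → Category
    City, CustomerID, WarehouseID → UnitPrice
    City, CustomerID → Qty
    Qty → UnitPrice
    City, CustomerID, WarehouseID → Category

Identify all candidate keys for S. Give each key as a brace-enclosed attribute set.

{Category, CustomerID, WarehouseID}, {City, CustomerID, WarehouseID}

Attributes never on any right-hand side: {CustomerID, WarehouseID} — every candidate key must contain all of them.
{Category, CustomerID, WarehouseID}⁺ = {Category, City, CustomerID, Qty, UnitPrice, WarehouseID}, which is every attribute, so {Category, CustomerID, WarehouseID} is a candidate key.
{City, CustomerID, WarehouseID}⁺ = {Category, City, CustomerID, Qty, UnitPrice, WarehouseID}, which is every attribute, so {City, CustomerID, WarehouseID} is a candidate key.
These are minimal and exhaustive — every other superkey contains one of them.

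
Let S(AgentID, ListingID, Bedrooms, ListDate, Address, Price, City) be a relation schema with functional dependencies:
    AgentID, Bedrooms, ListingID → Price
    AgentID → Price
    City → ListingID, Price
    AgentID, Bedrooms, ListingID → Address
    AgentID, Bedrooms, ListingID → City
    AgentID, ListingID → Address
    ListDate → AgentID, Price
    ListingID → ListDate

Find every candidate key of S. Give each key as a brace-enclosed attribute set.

{Bedrooms, City}, {Bedrooms, ListingID}

No FD produces {Bedrooms}, so it must be in every candidate key.
{Bedrooms, City}⁺ = {Address, AgentID, Bedrooms, City, ListDate, ListingID, Price}, which is every attribute, so {Bedrooms, City} is a candidate key.
{Bedrooms, ListingID}⁺ = {Address, AgentID, Bedrooms, City, ListDate, ListingID, Price}, which is every attribute, so {Bedrooms, ListingID} is a candidate key.
These are minimal and exhaustive — every other superkey contains one of them.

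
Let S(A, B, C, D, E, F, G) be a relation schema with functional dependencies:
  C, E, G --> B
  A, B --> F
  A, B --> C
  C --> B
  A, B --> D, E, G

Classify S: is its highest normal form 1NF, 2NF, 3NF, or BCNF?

3NF

Candidate keys: {A, B}, {A, C}. Prime attributes: {A, B, C}.
For C, E, G --> B we have {C, E, G}⁺ = {B, C, E, G}; {C, E, G} is not a superkey, so BCNF fails.
But every attribute on its right side ({B}) is prime, and the same holds for every other non-superkey FD, so 3NF still holds.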